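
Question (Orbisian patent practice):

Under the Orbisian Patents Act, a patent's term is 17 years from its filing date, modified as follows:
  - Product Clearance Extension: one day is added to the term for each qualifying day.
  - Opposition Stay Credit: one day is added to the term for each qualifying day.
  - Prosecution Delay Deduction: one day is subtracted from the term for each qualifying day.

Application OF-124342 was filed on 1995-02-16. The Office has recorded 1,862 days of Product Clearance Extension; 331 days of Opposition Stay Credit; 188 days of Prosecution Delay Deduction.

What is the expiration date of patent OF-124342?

2017-08-13

Base term: filing date + 17 years → 16 February 2012.
Product Clearance Extension: +1862 days → 23 March 2017.
Opposition Stay Credit: +331 days → 17 February 2018.
Prosecution Delay Deduction: −188 days → 13 August 2017.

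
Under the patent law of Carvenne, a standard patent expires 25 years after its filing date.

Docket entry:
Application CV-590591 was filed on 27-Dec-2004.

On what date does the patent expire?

Filing date + 25 years → 27 December 2029.

2029-12-27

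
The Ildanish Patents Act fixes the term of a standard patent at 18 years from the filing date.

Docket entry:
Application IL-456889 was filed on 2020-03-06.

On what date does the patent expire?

March 6, 2038

Filing date + 18 years → 6 March 2038.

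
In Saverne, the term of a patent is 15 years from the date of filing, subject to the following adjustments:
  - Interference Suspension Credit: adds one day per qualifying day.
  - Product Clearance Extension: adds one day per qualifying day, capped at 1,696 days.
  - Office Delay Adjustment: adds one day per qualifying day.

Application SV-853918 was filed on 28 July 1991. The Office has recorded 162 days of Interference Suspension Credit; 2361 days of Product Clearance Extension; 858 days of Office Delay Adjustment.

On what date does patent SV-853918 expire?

2014-01-03

Base term: filing date + 15 years → 28 July 2006.
Interference Suspension Credit: +162 days → 6 January 2007.
Product Clearance Extension: 2361 days claimed exceeds the 1696-day cap, so +1696 days → 29 August 2011.
Office Delay Adjustment: +858 days → 3 January 2014.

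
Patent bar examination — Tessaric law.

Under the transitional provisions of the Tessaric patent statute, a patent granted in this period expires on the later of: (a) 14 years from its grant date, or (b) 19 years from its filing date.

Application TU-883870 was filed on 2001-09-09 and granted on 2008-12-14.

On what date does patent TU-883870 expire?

(a) grant + 14 years → 14 December 2022.
(b) filing + 19 years → 9 September 2020.
Later of the two: 14 December 2022.

December 14, 2022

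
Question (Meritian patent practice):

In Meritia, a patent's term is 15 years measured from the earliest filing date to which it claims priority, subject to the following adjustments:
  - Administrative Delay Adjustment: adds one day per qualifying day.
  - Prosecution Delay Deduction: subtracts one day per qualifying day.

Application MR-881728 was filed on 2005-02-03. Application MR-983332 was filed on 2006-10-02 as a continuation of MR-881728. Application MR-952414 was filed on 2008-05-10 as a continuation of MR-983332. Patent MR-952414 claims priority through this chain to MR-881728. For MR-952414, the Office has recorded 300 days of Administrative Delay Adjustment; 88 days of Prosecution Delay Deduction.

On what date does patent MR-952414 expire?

Earliest priority filing: 3 February 2005.
Base term: 3 February 2005 + 15 years → 3 February 2020.
Administrative Delay Adjustment: +300 days → 29 November 2020.
Prosecution Delay Deduction: −88 days → 2 September 2020.

2020-09-02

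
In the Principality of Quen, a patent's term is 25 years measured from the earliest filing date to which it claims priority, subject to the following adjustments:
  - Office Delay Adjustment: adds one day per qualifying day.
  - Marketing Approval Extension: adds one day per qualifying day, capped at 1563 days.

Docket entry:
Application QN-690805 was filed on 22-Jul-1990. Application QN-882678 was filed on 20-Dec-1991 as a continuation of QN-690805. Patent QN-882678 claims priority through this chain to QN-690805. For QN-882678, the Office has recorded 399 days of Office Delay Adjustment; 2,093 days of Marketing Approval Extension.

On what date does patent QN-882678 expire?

Earliest priority filing: 22 July 1990.
Base term: 22 July 1990 + 25 years → 22 July 2015.
Office Delay Adjustment: +399 days → 24 August 2016.
Marketing Approval Extension: 2093 days claimed exceeds the 1563-day cap, so +1563 days → 4 December 2020.

2020-12-04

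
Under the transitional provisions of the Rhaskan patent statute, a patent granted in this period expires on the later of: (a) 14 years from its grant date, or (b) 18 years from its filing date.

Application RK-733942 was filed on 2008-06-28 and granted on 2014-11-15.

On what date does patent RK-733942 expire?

(a) grant + 14 years → 15 November 2028.
(b) filing + 18 years → 28 June 2026.
Later of the two: 15 November 2028.

2028-11-15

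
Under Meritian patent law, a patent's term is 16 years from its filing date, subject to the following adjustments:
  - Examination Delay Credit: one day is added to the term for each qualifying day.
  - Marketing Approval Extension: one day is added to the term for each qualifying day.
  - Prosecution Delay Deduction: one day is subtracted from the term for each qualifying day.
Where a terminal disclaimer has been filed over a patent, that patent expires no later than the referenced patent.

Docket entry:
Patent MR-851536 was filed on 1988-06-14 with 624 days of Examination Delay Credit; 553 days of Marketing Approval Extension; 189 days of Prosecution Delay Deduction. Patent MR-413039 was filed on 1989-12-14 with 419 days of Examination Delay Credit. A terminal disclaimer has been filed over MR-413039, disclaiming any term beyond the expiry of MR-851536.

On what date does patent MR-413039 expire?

Natural term of MR-413039:
  Base: filing + 16 years → 14 December 2005.
  Examination Delay Credit: +419 days → 6 February 2007.
Expiry of referenced patent MR-851536:
  Base: filing + 16 years → 14 June 2004.
  Examination Delay Credit: +624 days → 28 February 2006.
  Marketing Approval Extension: +553 days → 4 September 2007.
  Prosecution Delay Deduction: −189 days → 27 February 2007.
Terminal disclaimer: MR-413039 expires on the earlier of 6 February 2007 and 27 February 2007.

February 6, 2007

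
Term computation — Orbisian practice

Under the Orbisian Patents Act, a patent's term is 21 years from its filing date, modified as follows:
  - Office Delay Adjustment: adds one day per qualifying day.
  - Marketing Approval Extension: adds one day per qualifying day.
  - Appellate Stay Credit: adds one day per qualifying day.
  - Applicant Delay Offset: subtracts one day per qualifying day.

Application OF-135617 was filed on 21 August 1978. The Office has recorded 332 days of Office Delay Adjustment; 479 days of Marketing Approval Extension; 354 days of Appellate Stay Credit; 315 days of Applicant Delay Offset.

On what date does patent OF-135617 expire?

Base term: filing date + 21 years → 21 August 1999.
Office Delay Adjustment: +332 days → 18 July 2000.
Marketing Approval Extension: +479 days → 9 November 2001.
Appellate Stay Credit: +354 days → 29 October 2002.
Applicant Delay Offset: −315 days → 18 December 2001.

2001-12-18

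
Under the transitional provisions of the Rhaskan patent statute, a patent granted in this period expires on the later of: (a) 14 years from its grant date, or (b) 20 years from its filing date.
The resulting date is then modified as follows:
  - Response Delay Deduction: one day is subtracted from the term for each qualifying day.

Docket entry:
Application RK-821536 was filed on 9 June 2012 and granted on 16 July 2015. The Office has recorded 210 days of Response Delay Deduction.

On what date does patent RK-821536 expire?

(a) grant + 14 years → 16 July 2029.
(b) filing + 20 years → 9 June 2032.
Later of the two: 9 June 2032.
Response Delay Deduction: −210 days → 12 November 2031.

November 12, 2031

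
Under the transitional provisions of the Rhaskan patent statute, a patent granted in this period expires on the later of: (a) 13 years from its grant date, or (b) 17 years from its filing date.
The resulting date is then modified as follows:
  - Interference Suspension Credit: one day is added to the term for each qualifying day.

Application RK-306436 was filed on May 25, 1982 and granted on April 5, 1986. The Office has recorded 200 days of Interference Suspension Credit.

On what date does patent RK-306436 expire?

(a) grant + 13 years → 5 April 1999.
(b) filing + 17 years → 25 May 1999.
Later of the two: 25 May 1999.
Interference Suspension Credit: +200 days → 11 December 1999.

December 11, 1999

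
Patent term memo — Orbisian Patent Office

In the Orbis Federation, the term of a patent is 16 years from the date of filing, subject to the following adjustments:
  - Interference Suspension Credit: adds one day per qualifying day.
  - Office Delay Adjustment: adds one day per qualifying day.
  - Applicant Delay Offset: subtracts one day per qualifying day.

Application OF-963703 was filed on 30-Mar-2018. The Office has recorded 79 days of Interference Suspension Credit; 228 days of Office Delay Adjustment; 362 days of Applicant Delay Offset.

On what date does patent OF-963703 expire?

Base term: filing date + 16 years → 30 March 2034.
Interference Suspension Credit: +79 days → 17 June 2034.
Office Delay Adjustment: +228 days → 31 January 2035.
Applicant Delay Offset: −362 days → 3 February 2034.

2034-02-03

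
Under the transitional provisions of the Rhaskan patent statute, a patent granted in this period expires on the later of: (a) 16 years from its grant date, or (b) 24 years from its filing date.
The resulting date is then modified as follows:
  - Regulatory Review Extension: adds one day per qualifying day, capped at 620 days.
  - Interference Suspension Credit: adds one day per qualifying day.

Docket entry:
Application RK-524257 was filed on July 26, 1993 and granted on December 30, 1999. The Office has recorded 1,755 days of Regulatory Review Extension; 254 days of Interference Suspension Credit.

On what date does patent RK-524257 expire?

2019-12-17

(a) grant + 16 years → 30 December 2015.
(b) filing + 24 years → 26 July 2017.
Later of the two: 26 July 2017.
Regulatory Review Extension: 1755 days claimed exceeds the 620-day cap, so +620 days → 7 April 2019.
Interference Suspension Credit: +254 days → 17 December 2019.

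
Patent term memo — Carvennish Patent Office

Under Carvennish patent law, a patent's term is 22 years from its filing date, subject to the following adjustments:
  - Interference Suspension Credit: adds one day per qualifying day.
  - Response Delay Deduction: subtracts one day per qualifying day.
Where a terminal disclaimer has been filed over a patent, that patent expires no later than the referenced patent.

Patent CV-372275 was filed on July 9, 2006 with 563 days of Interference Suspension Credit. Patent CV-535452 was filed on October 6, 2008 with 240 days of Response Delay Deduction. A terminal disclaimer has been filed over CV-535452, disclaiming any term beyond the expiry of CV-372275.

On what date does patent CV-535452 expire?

January 23, 2030

Natural term of CV-535452:
  Base: filing + 22 years → 6 October 2030.
  Response Delay Deduction: −240 days → 8 February 2030.
Expiry of referenced patent CV-372275:
  Base: filing + 22 years → 9 July 2028.
  Interference Suspension Credit: +563 days → 23 January 2030.
Terminal disclaimer: CV-535452 expires on the earlier of 8 February 2030 and 23 January 2030.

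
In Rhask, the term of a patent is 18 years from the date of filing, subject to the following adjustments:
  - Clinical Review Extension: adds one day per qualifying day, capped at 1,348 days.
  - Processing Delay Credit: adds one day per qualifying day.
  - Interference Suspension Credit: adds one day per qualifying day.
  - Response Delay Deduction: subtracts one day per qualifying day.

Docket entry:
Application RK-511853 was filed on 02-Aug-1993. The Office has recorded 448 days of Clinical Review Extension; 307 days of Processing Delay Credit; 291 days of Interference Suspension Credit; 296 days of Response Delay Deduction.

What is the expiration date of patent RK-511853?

Base term: filing date + 18 years → 2 August 2011.
Clinical Review Extension: 448 days (within the 1348-day cap) → +448 days → 23 October 2012.
Processing Delay Credit: +307 days → 26 August 2013.
Interference Suspension Credit: +291 days → 13 June 2014.
Response Delay Deduction: −296 days → 21 August 2013.

2013-08-21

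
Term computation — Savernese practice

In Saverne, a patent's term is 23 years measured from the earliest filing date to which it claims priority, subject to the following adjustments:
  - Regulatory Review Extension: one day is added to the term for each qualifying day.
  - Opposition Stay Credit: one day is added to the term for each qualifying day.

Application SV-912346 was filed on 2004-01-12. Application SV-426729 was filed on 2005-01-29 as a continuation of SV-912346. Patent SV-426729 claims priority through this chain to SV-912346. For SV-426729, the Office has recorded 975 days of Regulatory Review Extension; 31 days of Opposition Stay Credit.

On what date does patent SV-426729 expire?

Earliest priority filing: 12 January 2004.
Base term: 12 January 2004 + 23 years → 12 January 2027.
Regulatory Review Extension: +975 days → 13 September 2029.
Opposition Stay Credit: +31 days → 14 October 2029.

October 14, 2029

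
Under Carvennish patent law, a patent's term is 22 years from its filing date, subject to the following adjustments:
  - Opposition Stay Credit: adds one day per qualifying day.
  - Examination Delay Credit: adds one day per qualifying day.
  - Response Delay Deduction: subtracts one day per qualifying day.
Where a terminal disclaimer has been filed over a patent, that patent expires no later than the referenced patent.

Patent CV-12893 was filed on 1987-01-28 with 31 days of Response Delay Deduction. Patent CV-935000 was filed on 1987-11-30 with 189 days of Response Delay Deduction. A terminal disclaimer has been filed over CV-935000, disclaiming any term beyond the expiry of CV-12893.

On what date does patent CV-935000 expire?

2008-12-28

Natural term of CV-935000:
  Base: filing + 22 years → 30 November 2009.
  Response Delay Deduction: −189 days → 25 May 2009.
Expiry of referenced patent CV-12893:
  Base: filing + 22 years → 28 January 2009.
  Response Delay Deduction: −31 days → 28 December 2008.
Terminal disclaimer: CV-935000 expires on the earlier of 25 May 2009 and 28 December 2008.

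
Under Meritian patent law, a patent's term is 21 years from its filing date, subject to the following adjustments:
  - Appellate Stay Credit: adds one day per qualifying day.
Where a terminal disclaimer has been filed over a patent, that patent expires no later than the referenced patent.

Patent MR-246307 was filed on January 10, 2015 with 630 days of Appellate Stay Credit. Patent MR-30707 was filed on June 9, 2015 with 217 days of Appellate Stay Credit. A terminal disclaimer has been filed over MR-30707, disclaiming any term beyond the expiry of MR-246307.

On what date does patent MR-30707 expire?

Natural term of MR-30707:
  Base: filing + 21 years → 9 June 2036.
  Appellate Stay Credit: +217 days → 12 January 2037.
Expiry of referenced patent MR-246307:
  Base: filing + 21 years → 10 January 2036.
  Appellate Stay Credit: +630 days → 1 October 2037.
Terminal disclaimer: MR-30707 expires on the earlier of 12 January 2037 and 1 October 2037.

January 12, 2037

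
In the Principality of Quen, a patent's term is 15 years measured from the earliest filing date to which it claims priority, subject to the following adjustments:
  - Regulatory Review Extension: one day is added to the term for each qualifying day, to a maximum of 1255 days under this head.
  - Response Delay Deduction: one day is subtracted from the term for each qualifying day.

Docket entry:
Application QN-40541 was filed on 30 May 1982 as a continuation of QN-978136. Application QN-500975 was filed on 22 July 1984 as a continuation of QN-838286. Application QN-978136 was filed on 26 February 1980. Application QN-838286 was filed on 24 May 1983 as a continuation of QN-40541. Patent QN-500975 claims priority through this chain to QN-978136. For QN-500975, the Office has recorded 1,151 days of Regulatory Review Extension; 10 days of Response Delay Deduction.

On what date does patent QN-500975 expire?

April 12, 1998

Earliest priority filing: 26 February 1980.
Base term: 26 February 1980 + 15 years → 26 February 1995.
Regulatory Review Extension: 1151 days (within the 1255-day cap) → +1151 days → 22 April 1998.
Response Delay Deduction: −10 days → 12 April 1998.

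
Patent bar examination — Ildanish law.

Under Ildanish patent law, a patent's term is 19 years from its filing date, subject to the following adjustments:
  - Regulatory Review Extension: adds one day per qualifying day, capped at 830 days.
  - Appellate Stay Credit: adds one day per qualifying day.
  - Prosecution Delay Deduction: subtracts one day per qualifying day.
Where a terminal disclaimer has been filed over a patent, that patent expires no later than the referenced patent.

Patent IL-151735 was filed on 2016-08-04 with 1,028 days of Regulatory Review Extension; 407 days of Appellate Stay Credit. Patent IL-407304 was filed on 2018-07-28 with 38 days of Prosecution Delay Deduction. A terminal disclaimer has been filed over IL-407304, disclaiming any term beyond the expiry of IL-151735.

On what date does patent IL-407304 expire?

2037-06-20

Natural term of IL-407304:
  Base: filing + 19 years → 28 July 2037.
  Prosecution Delay Deduction: −38 days → 20 June 2037.
Expiry of referenced patent IL-151735:
  Base: filing + 19 years → 4 August 2035.
  Regulatory Review Extension: 1028 days claimed exceeds the 830-day cap, so +830 days → 11 November 2037.
  Appellate Stay Credit: +407 days → 23 December 2038.
Terminal disclaimer: IL-407304 expires on the earlier of 20 June 2037 and 23 December 2038.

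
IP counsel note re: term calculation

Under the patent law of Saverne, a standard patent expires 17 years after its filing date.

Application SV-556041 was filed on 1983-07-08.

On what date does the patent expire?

Filing date + 17 years → 8 July 2000.

2000-07-08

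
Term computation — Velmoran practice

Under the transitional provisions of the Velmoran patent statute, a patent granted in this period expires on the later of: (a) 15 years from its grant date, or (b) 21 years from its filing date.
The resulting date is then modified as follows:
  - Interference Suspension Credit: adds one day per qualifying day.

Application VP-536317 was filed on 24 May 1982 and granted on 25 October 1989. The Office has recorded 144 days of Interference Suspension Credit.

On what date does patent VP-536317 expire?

2005-03-18

(a) grant + 15 years → 25 October 2004.
(b) filing + 21 years → 24 May 2003.
Later of the two: 25 October 2004.
Interference Suspension Credit: +144 days → 18 March 2005.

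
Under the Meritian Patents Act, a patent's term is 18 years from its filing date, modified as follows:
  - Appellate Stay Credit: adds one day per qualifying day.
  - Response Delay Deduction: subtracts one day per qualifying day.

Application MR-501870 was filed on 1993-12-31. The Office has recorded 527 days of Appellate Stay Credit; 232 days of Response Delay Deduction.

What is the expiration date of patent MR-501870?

October 21, 2012

Base term: filing date + 18 years → 31 December 2011.
Appellate Stay Credit: +527 days → 10 June 2013.
Response Delay Deduction: −232 days → 21 October 2012.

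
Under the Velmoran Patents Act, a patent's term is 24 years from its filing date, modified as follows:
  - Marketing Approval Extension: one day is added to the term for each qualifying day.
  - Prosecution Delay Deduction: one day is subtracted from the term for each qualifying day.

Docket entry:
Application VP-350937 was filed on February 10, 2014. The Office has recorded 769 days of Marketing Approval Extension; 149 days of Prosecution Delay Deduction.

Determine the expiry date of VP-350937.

Base term: filing date + 24 years → 10 February 2038.
Marketing Approval Extension: +769 days → 20 March 2040.
Prosecution Delay Deduction: −149 days → 23 October 2039.

October 23, 2039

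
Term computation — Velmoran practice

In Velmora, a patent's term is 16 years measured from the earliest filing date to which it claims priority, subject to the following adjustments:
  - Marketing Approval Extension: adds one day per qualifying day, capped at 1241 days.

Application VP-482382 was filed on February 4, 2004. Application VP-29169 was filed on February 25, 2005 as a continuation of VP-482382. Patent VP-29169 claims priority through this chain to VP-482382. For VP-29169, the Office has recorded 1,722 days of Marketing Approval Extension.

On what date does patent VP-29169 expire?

Earliest priority filing: 4 February 2004.
Base term: 4 February 2004 + 16 years → 4 February 2020.
Marketing Approval Extension: 1722 days claimed exceeds the 1241-day cap, so +1241 days → 29 June 2023.

June 29, 2023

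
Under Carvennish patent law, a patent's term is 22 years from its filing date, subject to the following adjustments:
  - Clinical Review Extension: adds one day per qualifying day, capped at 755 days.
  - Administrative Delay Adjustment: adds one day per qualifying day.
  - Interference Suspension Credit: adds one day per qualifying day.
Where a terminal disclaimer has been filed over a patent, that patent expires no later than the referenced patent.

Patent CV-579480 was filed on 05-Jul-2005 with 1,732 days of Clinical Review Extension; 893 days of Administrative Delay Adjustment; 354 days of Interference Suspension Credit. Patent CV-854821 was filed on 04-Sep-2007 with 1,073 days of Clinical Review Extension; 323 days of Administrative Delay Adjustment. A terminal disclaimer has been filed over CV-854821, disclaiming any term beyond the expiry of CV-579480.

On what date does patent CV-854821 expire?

2032-08-17

Natural term of CV-854821:
  Base: filing + 22 years → 4 September 2029.
  Clinical Review Extension: 1073 days claimed exceeds the 755-day cap, so +755 days → 29 September 2031.
  Administrative Delay Adjustment: +323 days → 17 August 2032.
Expiry of referenced patent CV-579480:
  Base: filing + 22 years → 5 July 2027.
  Clinical Review Extension: 1732 days claimed exceeds the 755-day cap, so +755 days → 29 July 2029.
  Administrative Delay Adjustment: +893 days → 8 January 2032.
  Interference Suspension Credit: +354 days → 27 December 2032.
Terminal disclaimer: CV-854821 expires on the earlier of 17 August 2032 and 27 December 2032.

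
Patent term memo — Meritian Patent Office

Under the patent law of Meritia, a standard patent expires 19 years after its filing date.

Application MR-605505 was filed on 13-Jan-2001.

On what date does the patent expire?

Filing date + 19 years → 13 January 2020.

2020-01-13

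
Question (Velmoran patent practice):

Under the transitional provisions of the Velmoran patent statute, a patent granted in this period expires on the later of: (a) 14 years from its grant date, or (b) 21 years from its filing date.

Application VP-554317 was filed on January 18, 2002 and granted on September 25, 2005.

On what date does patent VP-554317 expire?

(a) grant + 14 years → 25 September 2019.
(b) filing + 21 years → 18 January 2023.
Later of the two: 18 January 2023.

2023-01-18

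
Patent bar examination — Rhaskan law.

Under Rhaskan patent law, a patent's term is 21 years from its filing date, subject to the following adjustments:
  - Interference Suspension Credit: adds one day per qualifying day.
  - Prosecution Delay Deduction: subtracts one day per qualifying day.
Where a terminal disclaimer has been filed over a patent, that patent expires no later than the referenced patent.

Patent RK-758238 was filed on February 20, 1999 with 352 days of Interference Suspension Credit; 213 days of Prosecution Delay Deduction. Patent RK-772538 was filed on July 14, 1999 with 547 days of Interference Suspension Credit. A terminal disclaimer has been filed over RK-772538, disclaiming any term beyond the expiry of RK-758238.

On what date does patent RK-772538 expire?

Natural term of RK-772538:
  Base: filing + 21 years → 14 July 2020.
  Interference Suspension Credit: +547 days → 12 January 2022.
Expiry of referenced patent RK-758238:
  Base: filing + 21 years → 20 February 2020.
  Interference Suspension Credit: +352 days → 6 February 2021.
  Prosecution Delay Deduction: −213 days → 8 July 2020.
Terminal disclaimer: RK-772538 expires on the earlier of 12 January 2022 and 8 July 2020.

July 8, 2020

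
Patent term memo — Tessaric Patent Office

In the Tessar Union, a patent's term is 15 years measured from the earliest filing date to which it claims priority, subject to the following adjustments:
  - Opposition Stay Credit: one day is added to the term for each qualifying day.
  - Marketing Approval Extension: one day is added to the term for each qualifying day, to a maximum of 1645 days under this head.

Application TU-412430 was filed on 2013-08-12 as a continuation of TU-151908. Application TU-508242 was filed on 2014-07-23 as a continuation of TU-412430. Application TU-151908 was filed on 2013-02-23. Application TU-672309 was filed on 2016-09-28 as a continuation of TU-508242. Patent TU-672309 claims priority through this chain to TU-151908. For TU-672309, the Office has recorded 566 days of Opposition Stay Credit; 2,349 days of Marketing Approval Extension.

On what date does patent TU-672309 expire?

2034-03-14

Earliest priority filing: 23 February 2013.
Base term: 23 February 2013 + 15 years → 23 February 2028.
Opposition Stay Credit: +566 days → 11 September 2029.
Marketing Approval Extension: 2349 days claimed exceeds the 1645-day cap, so +1645 days → 14 March 2034.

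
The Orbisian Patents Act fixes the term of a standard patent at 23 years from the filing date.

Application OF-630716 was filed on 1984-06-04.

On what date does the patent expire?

Filing date + 23 years → 4 June 2007.

2007-06-04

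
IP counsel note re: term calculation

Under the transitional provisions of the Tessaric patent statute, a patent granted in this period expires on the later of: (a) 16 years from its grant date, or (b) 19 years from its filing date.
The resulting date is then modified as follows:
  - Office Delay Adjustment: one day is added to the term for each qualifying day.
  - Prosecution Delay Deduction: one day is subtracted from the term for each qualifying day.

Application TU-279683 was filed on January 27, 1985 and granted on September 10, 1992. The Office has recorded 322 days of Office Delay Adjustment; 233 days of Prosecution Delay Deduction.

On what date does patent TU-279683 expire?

2008-12-08

(a) grant + 16 years → 10 September 2008.
(b) filing + 19 years → 27 January 2004.
Later of the two: 10 September 2008.
Office Delay Adjustment: +322 days → 29 July 2009.
Prosecution Delay Deduction: −233 days → 8 December 2008.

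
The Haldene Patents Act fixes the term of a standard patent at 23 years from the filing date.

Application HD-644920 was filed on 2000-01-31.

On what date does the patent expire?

Filing date + 23 years → 31 January 2023.

2023-01-31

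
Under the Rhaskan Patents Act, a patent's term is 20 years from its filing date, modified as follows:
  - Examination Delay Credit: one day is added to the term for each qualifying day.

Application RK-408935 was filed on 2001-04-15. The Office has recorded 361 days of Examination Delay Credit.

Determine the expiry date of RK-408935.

Base term: filing date + 20 years → 15 April 2021.
Examination Delay Credit: +361 days → 11 April 2022.

2022-04-11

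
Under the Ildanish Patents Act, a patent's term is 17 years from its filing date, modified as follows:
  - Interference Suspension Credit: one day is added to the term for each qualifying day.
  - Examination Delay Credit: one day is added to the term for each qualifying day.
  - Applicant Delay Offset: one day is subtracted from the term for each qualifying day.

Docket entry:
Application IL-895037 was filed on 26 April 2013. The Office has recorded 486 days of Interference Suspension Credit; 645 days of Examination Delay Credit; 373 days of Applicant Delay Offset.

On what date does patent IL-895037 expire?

Base term: filing date + 17 years → 26 April 2030.
Interference Suspension Credit: +486 days → 25 August 2031.
Examination Delay Credit: +645 days → 31 May 2033.
Applicant Delay Offset: −373 days → 23 May 2032.

2032-05-23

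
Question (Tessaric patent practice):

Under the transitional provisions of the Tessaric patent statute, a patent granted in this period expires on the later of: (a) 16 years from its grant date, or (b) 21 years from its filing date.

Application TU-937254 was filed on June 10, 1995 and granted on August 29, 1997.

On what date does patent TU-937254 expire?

(a) grant + 16 years → 29 August 2013.
(b) filing + 21 years → 10 June 2016.
Later of the two: 10 June 2016.

June 10, 2016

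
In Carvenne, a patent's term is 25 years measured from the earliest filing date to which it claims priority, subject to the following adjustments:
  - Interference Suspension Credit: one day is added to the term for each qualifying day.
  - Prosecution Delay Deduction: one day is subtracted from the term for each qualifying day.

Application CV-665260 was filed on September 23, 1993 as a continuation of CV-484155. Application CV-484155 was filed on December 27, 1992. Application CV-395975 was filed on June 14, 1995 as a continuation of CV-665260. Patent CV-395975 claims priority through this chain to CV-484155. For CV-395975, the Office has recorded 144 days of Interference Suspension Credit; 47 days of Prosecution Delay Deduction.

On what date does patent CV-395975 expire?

April 3, 2018

Earliest priority filing: 27 December 1992.
Base term: 27 December 1992 + 25 years → 27 December 2017.
Interference Suspension Credit: +144 days → 20 May 2018.
Prosecution Delay Deduction: −47 days → 3 April 2018.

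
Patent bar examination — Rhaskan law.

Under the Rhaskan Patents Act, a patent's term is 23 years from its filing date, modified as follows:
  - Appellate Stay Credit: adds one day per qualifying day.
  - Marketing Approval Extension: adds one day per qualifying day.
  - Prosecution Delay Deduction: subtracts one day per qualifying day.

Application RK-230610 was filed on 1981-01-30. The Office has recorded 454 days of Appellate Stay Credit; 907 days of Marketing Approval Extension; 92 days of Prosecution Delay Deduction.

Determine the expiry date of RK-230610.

2007-07-22

Base term: filing date + 23 years → 30 January 2004.
Appellate Stay Credit: +454 days → 28 April 2005.
Marketing Approval Extension: +907 days → 22 October 2007.
Prosecution Delay Deduction: −92 days → 22 July 2007.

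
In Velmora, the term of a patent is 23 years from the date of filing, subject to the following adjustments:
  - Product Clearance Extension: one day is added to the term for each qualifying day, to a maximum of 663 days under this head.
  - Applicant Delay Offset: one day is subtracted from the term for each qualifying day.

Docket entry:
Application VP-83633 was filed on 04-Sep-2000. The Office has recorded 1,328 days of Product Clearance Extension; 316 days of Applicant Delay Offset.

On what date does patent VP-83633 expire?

August 16, 2024

Base term: filing date + 23 years → 4 September 2023.
Product Clearance Extension: 1328 days claimed exceeds the 663-day cap, so +663 days → 28 June 2025.
Applicant Delay Offset: −316 days → 16 August 2024.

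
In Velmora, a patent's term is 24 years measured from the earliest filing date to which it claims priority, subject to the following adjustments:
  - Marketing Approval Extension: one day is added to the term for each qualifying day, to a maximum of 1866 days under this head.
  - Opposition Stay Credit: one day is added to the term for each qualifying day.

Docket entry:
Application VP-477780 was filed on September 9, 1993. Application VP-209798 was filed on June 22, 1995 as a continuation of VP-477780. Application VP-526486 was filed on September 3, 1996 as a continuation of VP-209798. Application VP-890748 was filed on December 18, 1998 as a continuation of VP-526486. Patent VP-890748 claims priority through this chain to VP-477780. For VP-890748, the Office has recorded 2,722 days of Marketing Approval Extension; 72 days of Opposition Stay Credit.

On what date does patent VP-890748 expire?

December 30, 2022

Earliest priority filing: 9 September 1993.
Base term: 9 September 1993 + 24 years → 9 September 2017.
Marketing Approval Extension: 2722 days claimed exceeds the 1866-day cap, so +1866 days → 19 October 2022.
Opposition Stay Credit: +72 days → 30 December 2022.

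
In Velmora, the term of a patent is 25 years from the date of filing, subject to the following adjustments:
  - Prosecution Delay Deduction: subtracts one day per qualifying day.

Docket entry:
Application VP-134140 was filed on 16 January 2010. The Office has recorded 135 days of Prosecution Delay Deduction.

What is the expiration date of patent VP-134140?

Base term: filing date + 25 years → 16 January 2035.
Prosecution Delay Deduction: −135 days → 3 September 2034.

2034-09-03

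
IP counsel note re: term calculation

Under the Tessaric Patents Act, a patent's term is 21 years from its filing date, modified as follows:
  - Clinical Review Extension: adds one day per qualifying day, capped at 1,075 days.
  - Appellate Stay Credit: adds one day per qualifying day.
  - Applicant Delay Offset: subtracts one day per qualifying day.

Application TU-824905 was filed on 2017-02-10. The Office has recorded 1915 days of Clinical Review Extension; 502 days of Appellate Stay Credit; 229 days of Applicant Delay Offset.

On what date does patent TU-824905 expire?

Base term: filing date + 21 years → 10 February 2038.
Clinical Review Extension: 1915 days claimed exceeds the 1075-day cap, so +1075 days → 20 January 2041.
Appellate Stay Credit: +502 days → 6 June 2042.
Applicant Delay Offset: −229 days → 20 October 2041.

2041-10-20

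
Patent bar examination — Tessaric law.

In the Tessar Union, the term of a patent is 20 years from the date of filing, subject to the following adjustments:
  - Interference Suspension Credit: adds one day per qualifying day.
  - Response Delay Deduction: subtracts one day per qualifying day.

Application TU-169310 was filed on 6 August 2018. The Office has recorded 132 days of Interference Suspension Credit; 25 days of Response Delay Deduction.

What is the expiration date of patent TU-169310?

November 21, 2038

Base term: filing date + 20 years → 6 August 2038.
Interference Suspension Credit: +132 days → 16 December 2038.
Response Delay Deduction: −25 days → 21 November 2038.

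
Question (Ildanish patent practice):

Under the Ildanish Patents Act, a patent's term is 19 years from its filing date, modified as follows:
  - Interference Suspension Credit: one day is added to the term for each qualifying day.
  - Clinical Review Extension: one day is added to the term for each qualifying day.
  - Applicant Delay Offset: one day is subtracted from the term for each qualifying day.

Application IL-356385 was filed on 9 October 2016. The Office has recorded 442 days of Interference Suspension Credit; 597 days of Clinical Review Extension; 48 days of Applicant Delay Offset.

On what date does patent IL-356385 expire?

2038-06-26

Base term: filing date + 19 years → 9 October 2035.
Interference Suspension Credit: +442 days → 24 December 2036.
Clinical Review Extension: +597 days → 13 August 2038.
Applicant Delay Offset: −48 days → 26 June 2038.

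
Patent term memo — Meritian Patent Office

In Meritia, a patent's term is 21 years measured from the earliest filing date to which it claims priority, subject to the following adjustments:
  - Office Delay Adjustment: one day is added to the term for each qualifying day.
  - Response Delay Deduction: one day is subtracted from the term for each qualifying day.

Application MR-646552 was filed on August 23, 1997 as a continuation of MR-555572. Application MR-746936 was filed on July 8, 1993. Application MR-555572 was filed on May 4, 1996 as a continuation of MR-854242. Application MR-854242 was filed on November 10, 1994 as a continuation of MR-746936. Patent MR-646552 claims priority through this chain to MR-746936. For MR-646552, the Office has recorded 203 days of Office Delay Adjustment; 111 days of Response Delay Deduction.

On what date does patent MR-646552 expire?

October 8, 2014

Earliest priority filing: 8 July 1993.
Base term: 8 July 1993 + 21 years → 8 July 2014.
Office Delay Adjustment: +203 days → 27 January 2015.
Response Delay Deduction: −111 days → 8 October 2014.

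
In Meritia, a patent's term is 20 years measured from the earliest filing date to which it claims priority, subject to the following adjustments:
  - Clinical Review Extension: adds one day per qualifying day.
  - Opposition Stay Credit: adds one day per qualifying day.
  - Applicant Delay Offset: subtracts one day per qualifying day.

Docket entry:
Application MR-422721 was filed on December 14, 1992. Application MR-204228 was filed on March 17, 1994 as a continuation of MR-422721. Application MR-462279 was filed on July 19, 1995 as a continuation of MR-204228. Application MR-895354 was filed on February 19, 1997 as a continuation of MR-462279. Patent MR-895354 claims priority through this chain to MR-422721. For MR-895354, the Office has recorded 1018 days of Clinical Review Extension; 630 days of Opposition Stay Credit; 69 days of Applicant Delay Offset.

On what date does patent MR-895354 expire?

Earliest priority filing: 14 December 1992.
Base term: 14 December 1992 + 20 years → 14 December 2012.
Clinical Review Extension: +1018 days → 28 September 2015.
Opposition Stay Credit: +630 days → 19 June 2017.
Applicant Delay Offset: −69 days → 11 April 2017.

April 11, 2017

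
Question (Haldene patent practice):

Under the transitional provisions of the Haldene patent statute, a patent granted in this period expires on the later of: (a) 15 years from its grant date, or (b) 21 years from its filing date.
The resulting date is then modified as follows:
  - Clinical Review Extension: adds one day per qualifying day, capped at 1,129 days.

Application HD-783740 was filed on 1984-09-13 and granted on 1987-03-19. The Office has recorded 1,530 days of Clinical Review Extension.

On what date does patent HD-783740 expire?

(a) grant + 15 years → 19 March 2002.
(b) filing + 21 years → 13 September 2005.
Later of the two: 13 September 2005.
Clinical Review Extension: 1530 days claimed exceeds the 1129-day cap, so +1129 days → 16 October 2008.

October 16, 2008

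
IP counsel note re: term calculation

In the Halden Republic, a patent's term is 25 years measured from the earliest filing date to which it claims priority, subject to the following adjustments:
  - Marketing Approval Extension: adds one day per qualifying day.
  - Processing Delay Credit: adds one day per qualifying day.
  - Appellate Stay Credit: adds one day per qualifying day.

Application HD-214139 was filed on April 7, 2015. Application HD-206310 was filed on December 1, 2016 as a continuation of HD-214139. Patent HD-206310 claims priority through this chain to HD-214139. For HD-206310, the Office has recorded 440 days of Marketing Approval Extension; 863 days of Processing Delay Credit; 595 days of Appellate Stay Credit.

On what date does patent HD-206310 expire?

Earliest priority filing: 7 April 2015.
Base term: 7 April 2015 + 25 years → 7 April 2040.
Marketing Approval Extension: +440 days → 21 June 2041.
Processing Delay Credit: +863 days → 1 November 2043.
Appellate Stay Credit: +595 days → 18 June 2045.

June 18, 2045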